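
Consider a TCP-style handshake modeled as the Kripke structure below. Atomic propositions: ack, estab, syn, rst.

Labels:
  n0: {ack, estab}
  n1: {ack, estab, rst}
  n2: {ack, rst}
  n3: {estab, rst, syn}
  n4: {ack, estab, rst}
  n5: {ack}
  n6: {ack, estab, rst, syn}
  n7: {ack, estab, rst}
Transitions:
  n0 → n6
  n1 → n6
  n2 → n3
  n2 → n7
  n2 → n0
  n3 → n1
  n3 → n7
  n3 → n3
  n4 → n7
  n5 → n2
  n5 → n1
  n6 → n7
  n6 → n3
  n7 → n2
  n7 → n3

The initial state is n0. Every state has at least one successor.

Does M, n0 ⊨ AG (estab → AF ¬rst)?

No

States satisfying estab → AF ¬rst: {n0, n2, n5}.
States satisfying AG (estab → AF ¬rst): ∅.
n1 is reachable from n0 and violates estab → AF ¬rst, so AG fails at n0.
n0 ∉ Sat(AG (estab → AF ¬rst)).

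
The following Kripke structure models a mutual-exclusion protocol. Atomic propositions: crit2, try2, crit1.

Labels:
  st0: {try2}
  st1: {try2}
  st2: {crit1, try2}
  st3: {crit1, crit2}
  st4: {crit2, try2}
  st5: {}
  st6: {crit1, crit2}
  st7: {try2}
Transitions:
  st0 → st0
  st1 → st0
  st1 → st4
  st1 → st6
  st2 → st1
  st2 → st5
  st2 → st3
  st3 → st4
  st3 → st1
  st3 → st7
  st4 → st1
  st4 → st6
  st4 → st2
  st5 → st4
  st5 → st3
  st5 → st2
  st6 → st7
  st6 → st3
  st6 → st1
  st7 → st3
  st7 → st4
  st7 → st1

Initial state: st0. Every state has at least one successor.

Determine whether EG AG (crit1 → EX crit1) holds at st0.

Satisfied

States satisfying AG (crit1 → EX crit1): {st0}.
States satisfying EG AG (crit1 → EX crit1): {st0}.
st0 ∈ Sat(EG AG (crit1 → EX crit1)).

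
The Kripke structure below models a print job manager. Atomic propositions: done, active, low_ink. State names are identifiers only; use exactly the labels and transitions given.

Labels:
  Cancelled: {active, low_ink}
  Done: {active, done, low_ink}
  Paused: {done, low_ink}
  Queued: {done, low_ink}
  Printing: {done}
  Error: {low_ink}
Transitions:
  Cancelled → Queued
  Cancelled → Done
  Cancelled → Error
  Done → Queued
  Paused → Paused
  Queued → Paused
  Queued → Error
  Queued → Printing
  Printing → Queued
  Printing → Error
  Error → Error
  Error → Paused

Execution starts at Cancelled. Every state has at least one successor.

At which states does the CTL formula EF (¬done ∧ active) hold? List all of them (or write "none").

States satisfying ¬done ∧ active: {Cancelled}.
States satisfying EF (¬done ∧ active): {Cancelled}.

{Cancelled}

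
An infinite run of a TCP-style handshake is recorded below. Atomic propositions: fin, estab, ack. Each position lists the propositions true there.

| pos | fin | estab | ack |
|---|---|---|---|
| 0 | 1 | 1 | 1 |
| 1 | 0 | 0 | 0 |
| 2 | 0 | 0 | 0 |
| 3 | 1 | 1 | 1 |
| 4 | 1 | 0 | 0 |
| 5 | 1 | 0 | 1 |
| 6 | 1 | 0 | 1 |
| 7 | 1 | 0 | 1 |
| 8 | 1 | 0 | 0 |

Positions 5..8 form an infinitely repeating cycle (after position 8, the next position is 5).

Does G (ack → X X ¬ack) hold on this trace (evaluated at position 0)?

Does not hold

ack → X X ¬ack must hold at every position from 0 onward. It fails at position 3, so G (ack → X X ¬ack) is false.
Positions where ack holds: 0, 3, 5, 6, 7.
Check X X ¬ack at each: 0→ok, 3→fails, 5→fails, 6→ok, 7→fails.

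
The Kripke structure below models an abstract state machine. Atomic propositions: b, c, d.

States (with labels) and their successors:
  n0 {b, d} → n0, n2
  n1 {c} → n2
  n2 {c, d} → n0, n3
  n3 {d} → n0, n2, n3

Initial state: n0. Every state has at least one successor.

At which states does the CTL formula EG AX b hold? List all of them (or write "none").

none

States satisfying AX b: ∅.
States satisfying EG AX b: ∅.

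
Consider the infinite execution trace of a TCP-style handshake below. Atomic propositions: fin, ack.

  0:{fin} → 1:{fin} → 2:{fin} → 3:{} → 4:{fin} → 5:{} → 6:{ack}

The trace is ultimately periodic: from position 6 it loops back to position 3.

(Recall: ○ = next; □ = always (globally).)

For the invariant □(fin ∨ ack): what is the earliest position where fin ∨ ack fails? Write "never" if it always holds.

Check fin ∨ ack at each position in order: 0 ✓, 1 ✓, 2 ✓.
At position 3 the labels are {}, so fin ∨ ack is false there. This is the first violation.

3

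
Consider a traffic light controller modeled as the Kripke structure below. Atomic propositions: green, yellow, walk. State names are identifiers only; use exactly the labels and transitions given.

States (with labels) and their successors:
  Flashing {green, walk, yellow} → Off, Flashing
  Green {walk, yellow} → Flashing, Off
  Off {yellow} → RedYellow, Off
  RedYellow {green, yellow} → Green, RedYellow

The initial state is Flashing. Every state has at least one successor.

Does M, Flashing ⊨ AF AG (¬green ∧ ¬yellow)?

Does not hold

States satisfying AG (¬green ∧ ¬yellow): ∅.
States satisfying AF AG (¬green ∧ ¬yellow): ∅.
There is a path from Flashing along which AG (¬green ∧ ¬yellow) never holds.
Flashing ∉ Sat(AF AG (¬green ∧ ¬yellow)).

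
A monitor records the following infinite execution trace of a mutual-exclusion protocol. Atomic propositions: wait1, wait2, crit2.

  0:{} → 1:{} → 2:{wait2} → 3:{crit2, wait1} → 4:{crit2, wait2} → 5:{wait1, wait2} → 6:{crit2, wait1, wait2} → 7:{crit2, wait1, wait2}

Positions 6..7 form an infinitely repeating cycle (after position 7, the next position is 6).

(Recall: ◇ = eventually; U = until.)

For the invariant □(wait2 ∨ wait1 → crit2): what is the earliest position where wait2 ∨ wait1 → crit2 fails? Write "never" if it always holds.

Check wait2 ∨ wait1 → crit2 at each position in order: 0 ✓, 1 ✓.
At position 2 the labels are {wait2}, so wait2 ∨ wait1 → crit2 is false there. This is the first violation.

2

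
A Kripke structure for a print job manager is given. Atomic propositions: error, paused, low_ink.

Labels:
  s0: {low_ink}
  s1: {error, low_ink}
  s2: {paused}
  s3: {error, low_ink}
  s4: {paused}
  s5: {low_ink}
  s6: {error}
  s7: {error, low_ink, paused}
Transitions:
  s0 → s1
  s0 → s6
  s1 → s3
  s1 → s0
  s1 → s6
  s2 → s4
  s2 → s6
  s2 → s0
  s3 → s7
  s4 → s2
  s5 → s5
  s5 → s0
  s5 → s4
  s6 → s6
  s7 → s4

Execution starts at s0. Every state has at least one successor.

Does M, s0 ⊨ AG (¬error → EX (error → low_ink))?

Holds

States satisfying ¬error → EX (error → low_ink): {s0, s1, s2, s3, s4, s5, s6, s7}.
States satisfying AG (¬error → EX (error → low_ink)): {s0, s1, s2, s3, s4, s5, s6, s7}.
Every state reachable from s0 satisfies ¬error → EX (error → low_ink).
s0 ∈ Sat(AG (¬error → EX (error → low_ink))).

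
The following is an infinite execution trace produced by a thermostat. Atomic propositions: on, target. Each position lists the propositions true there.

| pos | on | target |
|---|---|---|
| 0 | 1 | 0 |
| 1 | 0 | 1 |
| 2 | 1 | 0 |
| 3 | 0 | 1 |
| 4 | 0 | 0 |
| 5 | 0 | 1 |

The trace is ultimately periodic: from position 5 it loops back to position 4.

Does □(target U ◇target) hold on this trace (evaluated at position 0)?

target U ◇target holds at every position 0..5, and those are all positions ever visited, so □(target U ◇target) holds.

Yes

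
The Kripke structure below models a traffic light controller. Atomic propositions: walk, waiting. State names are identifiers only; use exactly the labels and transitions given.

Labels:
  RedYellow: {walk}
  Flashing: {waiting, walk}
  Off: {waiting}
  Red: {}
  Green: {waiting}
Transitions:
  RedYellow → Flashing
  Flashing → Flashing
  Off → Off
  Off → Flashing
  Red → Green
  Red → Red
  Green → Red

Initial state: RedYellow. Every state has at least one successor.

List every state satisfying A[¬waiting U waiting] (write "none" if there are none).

States satisfying ¬waiting: {RedYellow, Red}.
States satisfying waiting: {Flashing, Off, Green}.
States satisfying A[¬waiting U waiting]: {RedYellow, Flashing, Off, Green}.

{RedYellow, Flashing, Off, Green}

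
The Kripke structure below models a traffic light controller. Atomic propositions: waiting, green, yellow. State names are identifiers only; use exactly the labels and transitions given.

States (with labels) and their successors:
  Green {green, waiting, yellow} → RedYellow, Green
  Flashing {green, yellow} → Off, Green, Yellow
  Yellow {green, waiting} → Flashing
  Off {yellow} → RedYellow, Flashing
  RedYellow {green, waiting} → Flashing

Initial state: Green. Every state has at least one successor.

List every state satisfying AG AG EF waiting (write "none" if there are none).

{Green, Flashing, Yellow, Off, RedYellow}

States satisfying AG EF waiting: {Green, Flashing, Yellow, Off, RedYellow}.
States satisfying AG AG EF waiting: {Green, Flashing, Yellow, Off, RedYellow}.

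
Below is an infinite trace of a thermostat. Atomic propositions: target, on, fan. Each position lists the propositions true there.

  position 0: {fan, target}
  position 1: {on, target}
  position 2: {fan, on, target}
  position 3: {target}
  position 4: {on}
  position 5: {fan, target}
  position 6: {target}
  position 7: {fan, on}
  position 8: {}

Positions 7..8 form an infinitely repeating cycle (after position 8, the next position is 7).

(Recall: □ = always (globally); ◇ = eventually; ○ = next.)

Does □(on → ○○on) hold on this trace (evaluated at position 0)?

Does not hold

on → ○○on must hold at every position from 0 onward. It fails at position 1, so □(on → ○○on) is false.
Positions where on holds: 1, 2, 4, 7.
Check ○○on at each: 1→fails, 2→ok, 4→fails, 7→ok.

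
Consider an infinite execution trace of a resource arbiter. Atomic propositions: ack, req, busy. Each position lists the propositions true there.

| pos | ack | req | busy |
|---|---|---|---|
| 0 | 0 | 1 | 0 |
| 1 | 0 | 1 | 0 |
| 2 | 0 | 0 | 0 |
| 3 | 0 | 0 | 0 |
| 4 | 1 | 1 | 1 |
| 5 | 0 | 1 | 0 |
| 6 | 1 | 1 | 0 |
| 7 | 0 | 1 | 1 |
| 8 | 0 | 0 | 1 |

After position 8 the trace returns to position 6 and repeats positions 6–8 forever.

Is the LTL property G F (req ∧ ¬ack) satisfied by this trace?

Yes

F (req ∧ ¬ack) holds at every position 0..8, and those are all positions ever visited, so G F (req ∧ ¬ack) holds.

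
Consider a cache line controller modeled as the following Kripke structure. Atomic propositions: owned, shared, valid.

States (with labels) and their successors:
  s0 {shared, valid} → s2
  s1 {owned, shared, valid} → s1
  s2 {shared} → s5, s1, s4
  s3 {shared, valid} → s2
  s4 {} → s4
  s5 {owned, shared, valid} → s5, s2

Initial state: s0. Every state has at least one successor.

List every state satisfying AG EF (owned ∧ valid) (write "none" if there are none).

{s1}

States satisfying EF (owned ∧ valid): {s0, s1, s2, s3, s5}.
States satisfying AG EF (owned ∧ valid): {s1}.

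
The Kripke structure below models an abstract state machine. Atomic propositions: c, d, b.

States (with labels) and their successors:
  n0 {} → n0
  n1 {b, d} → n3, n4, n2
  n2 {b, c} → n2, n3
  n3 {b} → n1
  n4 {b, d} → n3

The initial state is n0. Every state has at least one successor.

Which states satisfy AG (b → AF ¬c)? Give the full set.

{n0}

States satisfying b → AF ¬c: {n0, n1, n3, n4}.
States satisfying AG (b → AF ¬c): {n0}.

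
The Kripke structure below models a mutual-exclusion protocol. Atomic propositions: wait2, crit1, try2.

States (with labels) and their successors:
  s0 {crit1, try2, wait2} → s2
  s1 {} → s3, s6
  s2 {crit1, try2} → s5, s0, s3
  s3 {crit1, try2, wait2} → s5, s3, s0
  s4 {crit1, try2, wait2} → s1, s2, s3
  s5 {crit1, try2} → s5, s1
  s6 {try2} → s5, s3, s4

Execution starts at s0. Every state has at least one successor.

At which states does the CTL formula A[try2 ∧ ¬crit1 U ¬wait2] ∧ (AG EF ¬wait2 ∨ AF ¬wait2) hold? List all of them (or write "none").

States satisfying try2 ∧ ¬crit1: {s6}.
States satisfying ¬wait2: {s1, s2, s5, s6}.
States satisfying A[try2 ∧ ¬crit1 U ¬wait2]: {s1, s2, s5, s6}.
States satisfying EF ¬wait2: {s0, s1, s2, s3, s4, s5, s6}.
States satisfying AG EF ¬wait2: {s0, s1, s2, s3, s4, s5, s6}.
States satisfying AF ¬wait2: {s0, s1, s2, s5, s6}.
States satisfying AG EF ¬wait2 ∨ AF ¬wait2: {s0, s1, s2, s3, s4, s5, s6}.
States satisfying A[try2 ∧ ¬crit1 U ¬wait2] ∧ (AG EF ¬wait2 ∨ AF ¬wait2): {s1, s2, s5, s6}.

{s1, s2, s5, s6}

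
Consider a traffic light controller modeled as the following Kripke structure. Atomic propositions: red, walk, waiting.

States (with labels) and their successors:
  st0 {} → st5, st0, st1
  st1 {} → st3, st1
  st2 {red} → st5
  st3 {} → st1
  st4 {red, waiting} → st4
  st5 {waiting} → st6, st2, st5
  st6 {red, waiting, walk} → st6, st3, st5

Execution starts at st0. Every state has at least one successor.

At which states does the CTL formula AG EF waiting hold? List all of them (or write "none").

{st4}

States satisfying EF waiting: {st0, st2, st4, st5, st6}.
States satisfying AG EF waiting: {st4}.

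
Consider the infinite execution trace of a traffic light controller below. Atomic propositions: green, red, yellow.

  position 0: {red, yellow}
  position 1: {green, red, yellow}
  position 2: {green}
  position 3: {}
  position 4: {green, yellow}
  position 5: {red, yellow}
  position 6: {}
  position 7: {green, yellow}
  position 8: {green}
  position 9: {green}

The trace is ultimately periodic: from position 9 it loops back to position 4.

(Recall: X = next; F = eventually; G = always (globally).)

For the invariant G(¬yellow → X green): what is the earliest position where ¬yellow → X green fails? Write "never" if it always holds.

Check ¬yellow → X green at each position in order: 0 ✓, 1 ✓.
At position 2 the labels are {green} and the next position 3 has {}, so ¬yellow → X green is false there. This is the first violation.

2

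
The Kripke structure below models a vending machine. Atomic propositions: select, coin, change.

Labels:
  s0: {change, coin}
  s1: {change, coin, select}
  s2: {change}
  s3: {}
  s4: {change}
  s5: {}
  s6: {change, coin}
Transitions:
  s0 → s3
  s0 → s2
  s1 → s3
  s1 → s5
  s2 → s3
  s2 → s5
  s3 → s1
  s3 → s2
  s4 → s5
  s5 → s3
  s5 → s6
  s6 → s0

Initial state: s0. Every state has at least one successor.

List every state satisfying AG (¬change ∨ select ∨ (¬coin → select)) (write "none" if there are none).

States satisfying ¬change ∨ select ∨ (¬coin → select): {s0, s1, s3, s5, s6}.
States satisfying AG (¬change ∨ select ∨ (¬coin → select)): ∅.

none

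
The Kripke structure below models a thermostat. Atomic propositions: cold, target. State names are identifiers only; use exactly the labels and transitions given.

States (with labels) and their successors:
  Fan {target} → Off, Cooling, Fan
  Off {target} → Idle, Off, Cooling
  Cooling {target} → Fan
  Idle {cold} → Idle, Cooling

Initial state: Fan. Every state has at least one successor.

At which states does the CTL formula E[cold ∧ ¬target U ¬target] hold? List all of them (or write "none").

{Idle}

States satisfying cold ∧ ¬target: {Idle}.
States satisfying ¬target: {Idle}.
States satisfying E[cold ∧ ¬target U ¬target]: {Idle}.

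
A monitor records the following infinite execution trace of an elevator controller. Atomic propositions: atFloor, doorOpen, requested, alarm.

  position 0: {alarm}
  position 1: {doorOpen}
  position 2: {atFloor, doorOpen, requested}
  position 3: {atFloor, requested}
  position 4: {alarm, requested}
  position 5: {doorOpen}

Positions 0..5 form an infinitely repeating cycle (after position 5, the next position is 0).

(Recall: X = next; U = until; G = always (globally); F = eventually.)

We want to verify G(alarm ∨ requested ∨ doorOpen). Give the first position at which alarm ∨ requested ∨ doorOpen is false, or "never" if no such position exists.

alarm ∨ requested ∨ doorOpen holds at every position 0..5, and those are all the positions the trace ever visits, so the invariant G(alarm ∨ requested ∨ doorOpen) is never violated.

never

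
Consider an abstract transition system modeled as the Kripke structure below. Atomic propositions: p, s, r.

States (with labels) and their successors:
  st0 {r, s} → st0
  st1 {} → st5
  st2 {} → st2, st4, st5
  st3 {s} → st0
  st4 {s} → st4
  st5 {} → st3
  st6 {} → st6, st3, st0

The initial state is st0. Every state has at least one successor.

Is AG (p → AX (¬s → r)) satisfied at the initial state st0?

States satisfying p → AX (¬s → r): {st0, st1, st2, st3, st4, st5, st6}.
States satisfying AG (p → AX (¬s → r)): {st0, st1, st2, st3, st4, st5, st6}.
Every state reachable from st0 satisfies p → AX (¬s → r).
st0 ∈ Sat(AG (p → AX (¬s → r))).

Satisfied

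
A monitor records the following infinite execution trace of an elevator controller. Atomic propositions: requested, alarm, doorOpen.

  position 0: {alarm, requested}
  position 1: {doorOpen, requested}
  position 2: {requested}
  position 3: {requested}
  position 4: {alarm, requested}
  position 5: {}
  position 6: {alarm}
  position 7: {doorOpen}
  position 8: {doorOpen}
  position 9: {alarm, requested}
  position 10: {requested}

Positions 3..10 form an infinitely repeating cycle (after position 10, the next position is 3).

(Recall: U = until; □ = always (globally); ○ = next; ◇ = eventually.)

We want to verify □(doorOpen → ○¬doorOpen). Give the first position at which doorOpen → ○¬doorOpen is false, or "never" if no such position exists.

7

Check doorOpen → ○¬doorOpen at each position in order: 0 ✓, 1 ✓, 2 ✓, 3 ✓, 4 ✓, 5 ✓, 6 ✓.
At position 7 the labels are {doorOpen} and the next position 8 has {doorOpen}, so doorOpen → ○¬doorOpen is false there. This is the first violation.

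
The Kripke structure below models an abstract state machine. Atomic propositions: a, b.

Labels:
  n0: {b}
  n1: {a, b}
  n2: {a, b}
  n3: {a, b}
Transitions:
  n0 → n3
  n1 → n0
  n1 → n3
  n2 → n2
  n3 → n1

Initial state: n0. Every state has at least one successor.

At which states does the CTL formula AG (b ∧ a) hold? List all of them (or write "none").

States satisfying b ∧ a: {n1, n2, n3}.
States satisfying AG (b ∧ a): {n2}.

{n2}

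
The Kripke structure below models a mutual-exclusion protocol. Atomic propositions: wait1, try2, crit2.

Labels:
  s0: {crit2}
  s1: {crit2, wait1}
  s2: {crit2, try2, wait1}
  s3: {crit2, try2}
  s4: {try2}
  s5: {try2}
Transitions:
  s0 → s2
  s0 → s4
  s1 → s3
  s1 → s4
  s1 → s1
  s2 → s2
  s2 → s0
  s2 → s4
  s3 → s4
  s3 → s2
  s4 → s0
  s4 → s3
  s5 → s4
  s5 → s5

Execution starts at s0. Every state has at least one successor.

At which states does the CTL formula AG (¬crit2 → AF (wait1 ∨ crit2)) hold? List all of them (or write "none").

{s0, s1, s2, s3, s4}

States satisfying ¬crit2 → AF (wait1 ∨ crit2): {s0, s1, s2, s3, s4}.
States satisfying AG (¬crit2 → AF (wait1 ∨ crit2)): {s0, s1, s2, s3, s4}.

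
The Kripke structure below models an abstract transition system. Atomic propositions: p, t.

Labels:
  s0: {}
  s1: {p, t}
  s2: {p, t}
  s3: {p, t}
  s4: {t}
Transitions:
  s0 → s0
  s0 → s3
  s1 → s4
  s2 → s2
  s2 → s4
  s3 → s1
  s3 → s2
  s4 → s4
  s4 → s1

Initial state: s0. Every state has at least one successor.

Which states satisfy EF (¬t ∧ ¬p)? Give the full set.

{s0}

States satisfying ¬t ∧ ¬p: {s0}.
States satisfying EF (¬t ∧ ¬p): {s0}.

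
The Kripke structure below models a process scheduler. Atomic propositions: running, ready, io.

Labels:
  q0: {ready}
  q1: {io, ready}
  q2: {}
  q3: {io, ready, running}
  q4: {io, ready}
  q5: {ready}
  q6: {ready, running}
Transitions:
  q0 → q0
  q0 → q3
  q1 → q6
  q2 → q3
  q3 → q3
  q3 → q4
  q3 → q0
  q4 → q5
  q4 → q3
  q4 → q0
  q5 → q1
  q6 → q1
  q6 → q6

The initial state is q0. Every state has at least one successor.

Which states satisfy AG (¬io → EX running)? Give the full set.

{q1, q6}

States satisfying ¬io → EX running: {q0, q1, q2, q3, q4, q6}.
States satisfying AG (¬io → EX running): {q1, q6}.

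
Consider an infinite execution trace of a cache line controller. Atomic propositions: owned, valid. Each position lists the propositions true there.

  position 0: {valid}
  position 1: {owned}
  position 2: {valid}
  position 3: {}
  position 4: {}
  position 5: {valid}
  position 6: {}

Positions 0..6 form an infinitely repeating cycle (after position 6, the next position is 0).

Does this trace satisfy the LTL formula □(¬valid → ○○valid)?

Violated

¬valid → ○○valid must hold at every position from 0 onward. It fails at position 1, so □(¬valid → ○○valid) is false.
Positions where ¬valid holds: 1, 3, 4, 6.
Check ○○valid at each: 1→fails, 3→ok, 4→fails, 6→fails.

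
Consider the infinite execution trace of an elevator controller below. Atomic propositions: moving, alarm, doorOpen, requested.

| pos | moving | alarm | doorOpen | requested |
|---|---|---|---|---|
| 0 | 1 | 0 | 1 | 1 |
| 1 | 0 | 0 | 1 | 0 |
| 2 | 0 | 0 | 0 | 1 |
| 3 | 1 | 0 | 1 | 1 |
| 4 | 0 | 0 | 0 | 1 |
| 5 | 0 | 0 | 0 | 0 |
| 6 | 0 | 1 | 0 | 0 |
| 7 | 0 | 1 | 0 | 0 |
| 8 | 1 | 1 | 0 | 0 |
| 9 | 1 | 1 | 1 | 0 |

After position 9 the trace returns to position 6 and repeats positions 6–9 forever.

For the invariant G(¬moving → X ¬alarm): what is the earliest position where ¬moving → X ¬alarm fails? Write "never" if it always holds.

Check ¬moving → X ¬alarm at each position in order: 0 ✓, 1 ✓, 2 ✓, 3 ✓, 4 ✓.
At position 5 the labels are {} and the next position 6 has {alarm}, so ¬moving → X ¬alarm is false there. This is the first violation.

5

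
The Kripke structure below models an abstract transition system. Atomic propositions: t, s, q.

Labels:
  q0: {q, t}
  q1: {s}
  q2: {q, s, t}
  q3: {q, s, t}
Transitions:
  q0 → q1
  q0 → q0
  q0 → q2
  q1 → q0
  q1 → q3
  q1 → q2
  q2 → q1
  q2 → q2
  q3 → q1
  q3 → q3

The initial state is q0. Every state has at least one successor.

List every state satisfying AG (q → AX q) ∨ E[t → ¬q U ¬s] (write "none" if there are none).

States satisfying q → AX q: {q1}.
States satisfying AG (q → AX q): ∅.
States satisfying t → ¬q: {q1}.
States satisfying ¬s: {q0}.
States satisfying E[t → ¬q U ¬s]: {q0, q1}.
States satisfying AG (q → AX q) ∨ E[t → ¬q U ¬s]: {q0, q1}.

{q0, q1}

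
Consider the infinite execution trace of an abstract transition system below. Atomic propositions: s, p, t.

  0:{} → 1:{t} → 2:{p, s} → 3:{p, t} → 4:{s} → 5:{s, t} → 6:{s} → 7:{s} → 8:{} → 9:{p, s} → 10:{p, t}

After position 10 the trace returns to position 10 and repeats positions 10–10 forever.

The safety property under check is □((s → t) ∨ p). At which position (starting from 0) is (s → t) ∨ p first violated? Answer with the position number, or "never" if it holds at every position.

Check (s → t) ∨ p at each position in order: 0 ✓, 1 ✓, 2 ✓, 3 ✓.
At position 4 the labels are {s}, so (s → t) ∨ p is false there. This is the first violation.

4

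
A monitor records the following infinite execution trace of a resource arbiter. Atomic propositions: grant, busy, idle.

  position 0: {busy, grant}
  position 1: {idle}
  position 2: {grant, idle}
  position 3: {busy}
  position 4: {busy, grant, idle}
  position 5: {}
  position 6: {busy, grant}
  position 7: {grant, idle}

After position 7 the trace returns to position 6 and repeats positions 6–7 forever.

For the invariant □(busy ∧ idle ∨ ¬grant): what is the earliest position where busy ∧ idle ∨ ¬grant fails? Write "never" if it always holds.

At position 0 the labels are {busy, grant}, so busy ∧ idle ∨ ¬grant is false there. This is the first violation.

0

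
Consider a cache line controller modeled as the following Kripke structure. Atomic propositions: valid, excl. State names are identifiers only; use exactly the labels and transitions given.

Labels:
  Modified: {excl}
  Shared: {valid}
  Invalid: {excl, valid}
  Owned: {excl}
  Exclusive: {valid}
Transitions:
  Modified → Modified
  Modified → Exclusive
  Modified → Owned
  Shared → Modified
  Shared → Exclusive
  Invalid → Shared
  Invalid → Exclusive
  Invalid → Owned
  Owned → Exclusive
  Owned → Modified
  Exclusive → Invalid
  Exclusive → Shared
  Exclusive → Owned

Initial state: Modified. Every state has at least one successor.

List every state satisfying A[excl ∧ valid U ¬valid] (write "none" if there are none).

States satisfying excl ∧ valid: {Invalid}.
States satisfying ¬valid: {Modified, Owned}.
States satisfying A[excl ∧ valid U ¬valid]: {Modified, Owned}.

{Modified, Owned}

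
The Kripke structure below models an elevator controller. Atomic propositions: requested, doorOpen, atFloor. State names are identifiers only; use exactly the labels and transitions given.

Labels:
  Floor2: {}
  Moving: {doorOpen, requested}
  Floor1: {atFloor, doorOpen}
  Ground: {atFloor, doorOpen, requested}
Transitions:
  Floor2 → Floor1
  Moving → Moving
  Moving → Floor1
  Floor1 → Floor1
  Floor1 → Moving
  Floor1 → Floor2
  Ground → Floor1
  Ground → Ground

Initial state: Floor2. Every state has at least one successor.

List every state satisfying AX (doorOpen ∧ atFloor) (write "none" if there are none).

{Floor2, Ground}

States satisfying doorOpen ∧ atFloor: {Floor1, Ground}.
States satisfying AX (doorOpen ∧ atFloor): {Floor2, Ground}.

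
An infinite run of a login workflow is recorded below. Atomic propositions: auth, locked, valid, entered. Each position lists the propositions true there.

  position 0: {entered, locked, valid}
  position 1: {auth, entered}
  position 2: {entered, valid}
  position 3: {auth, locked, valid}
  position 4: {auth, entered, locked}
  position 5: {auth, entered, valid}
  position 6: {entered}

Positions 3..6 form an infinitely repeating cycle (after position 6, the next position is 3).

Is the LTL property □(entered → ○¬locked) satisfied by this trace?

Violated

entered → ○¬locked must hold at every position from 0 onward. It fails at position 2, so □(entered → ○¬locked) is false.
Positions where entered holds: 0, 1, 2, 4, 5, 6.
Check ○¬locked at each: 0→ok, 1→ok, 2→fails, 4→ok, 5→ok, 6→fails.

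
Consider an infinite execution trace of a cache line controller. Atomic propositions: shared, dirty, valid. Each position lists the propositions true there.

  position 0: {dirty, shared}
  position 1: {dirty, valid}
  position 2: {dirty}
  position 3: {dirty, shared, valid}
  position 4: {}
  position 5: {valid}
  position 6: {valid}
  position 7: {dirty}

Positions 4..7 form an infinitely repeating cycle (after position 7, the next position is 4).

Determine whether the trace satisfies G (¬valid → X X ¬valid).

¬valid → X X ¬valid must hold at every position from 0 onward. It fails at position 4, so G (¬valid → X X ¬valid) is false.
Positions where ¬valid holds: 0, 2, 4, 7.
Check X X ¬valid at each: 0→ok, 2→ok, 4→fails, 7→fails.

No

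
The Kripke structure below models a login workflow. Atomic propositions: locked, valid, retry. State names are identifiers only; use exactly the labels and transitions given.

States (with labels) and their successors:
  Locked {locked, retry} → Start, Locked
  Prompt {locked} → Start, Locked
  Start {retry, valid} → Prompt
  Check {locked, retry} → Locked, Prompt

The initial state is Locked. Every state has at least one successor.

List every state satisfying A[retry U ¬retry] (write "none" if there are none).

States satisfying retry: {Locked, Start, Check}.
States satisfying ¬retry: {Prompt}.
States satisfying A[retry U ¬retry]: {Prompt, Start}.

{Prompt, Start}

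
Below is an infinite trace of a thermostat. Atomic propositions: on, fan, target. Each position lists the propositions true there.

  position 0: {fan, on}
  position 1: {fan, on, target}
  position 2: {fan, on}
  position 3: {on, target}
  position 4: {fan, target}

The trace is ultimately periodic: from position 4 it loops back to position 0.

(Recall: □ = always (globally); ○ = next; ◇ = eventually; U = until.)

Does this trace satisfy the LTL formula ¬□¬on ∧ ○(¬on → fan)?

The position after 0 is 1; ¬on → fan is true there.
At position 0: ¬□¬on is true; ○(¬on → fan) is true; so ¬□¬on ∧ ○(¬on → fan) is true.

Satisfied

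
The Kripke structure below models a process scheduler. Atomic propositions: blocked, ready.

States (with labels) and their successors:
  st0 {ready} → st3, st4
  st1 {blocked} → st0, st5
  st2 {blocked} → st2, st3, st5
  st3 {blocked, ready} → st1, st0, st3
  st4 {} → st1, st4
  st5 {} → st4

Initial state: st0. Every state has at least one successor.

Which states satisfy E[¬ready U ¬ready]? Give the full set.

States satisfying ¬ready: {st1, st2, st4, st5}.
States satisfying E[¬ready U ¬ready]: {st1, st2, st4, st5}.

{st1, st2, st4, st5}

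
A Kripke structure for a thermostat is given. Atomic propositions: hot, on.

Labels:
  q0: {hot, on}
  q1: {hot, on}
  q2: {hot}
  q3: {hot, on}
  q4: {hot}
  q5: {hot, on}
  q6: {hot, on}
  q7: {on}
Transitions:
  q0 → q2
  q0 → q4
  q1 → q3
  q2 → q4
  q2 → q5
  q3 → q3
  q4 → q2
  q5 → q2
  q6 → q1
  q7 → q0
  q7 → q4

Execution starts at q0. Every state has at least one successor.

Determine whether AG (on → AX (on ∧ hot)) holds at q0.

States satisfying on → AX (on ∧ hot): {q1, q2, q3, q4, q6}.
States satisfying AG (on → AX (on ∧ hot)): {q1, q3, q6}.
q0 is reachable from q0 and violates on → AX (on ∧ hot), so AG fails at q0.
q0 ∉ Sat(AG (on → AX (on ∧ hot))).

Does not hold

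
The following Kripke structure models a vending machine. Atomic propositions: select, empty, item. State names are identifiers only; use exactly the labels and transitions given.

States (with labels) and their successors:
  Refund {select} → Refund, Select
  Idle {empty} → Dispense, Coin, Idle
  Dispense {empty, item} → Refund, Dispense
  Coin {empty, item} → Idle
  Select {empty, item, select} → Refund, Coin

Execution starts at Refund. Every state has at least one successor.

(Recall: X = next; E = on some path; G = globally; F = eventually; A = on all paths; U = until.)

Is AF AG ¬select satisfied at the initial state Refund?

States satisfying AG ¬select: ∅.
States satisfying AF AG ¬select: ∅.
There is a path from Refund along which AG ¬select never holds.
Refund ∉ Sat(AF AG ¬select).

No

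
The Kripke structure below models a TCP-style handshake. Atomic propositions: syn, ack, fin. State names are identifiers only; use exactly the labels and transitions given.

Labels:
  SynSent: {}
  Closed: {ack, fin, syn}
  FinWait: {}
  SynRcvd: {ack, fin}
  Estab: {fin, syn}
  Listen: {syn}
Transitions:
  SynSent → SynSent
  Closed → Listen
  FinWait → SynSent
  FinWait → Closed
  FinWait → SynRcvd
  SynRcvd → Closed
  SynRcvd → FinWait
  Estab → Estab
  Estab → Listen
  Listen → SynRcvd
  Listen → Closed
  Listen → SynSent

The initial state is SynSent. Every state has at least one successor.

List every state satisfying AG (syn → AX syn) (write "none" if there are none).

{SynSent}

States satisfying syn → AX syn: {SynSent, Closed, FinWait, SynRcvd, Estab}.
States satisfying AG (syn → AX syn): {SynSent}.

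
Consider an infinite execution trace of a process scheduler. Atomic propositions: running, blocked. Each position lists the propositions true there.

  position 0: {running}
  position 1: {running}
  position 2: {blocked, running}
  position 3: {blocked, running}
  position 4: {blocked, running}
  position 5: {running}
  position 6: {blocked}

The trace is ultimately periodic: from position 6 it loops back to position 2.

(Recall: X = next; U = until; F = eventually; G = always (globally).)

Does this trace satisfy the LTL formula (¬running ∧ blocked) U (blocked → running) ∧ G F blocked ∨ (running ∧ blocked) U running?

Yes

Walking from position 0: running first holds at position 0, and running ∧ blocked holds at every earlier position along the way, so (running ∧ blocked) U running holds.
At position 0: (¬running ∧ blocked) U (blocked → running) ∧ G F blocked is true; (running ∧ blocked) U running is true; so (¬running ∧ blocked) U (blocked → running) ∧ G F blocked ∨ (running ∧ blocked) U running is true.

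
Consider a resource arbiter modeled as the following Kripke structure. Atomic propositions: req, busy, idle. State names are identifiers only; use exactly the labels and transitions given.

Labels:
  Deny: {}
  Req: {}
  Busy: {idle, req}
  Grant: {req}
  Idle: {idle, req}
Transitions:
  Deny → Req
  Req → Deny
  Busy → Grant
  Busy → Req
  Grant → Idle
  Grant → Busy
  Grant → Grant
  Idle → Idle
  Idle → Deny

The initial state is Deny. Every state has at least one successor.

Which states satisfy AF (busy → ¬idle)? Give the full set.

{Deny, Req, Busy, Grant, Idle}

States satisfying busy → ¬idle: {Deny, Req, Busy, Grant, Idle}.
States satisfying AF (busy → ¬idle): {Deny, Req, Busy, Grant, Idle}.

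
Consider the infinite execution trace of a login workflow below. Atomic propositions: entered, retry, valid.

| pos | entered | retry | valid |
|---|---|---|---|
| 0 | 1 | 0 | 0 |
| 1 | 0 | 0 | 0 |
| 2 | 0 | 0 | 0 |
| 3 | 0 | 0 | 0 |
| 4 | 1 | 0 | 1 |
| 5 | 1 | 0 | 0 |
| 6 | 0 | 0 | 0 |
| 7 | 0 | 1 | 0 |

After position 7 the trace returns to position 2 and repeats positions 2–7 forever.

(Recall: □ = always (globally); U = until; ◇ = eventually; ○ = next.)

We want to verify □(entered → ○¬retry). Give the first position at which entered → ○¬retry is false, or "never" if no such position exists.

never

entered → ○¬retry holds at every position 0..7, and those are all the positions the trace ever visits, so the invariant □(entered → ○¬retry) is never violated.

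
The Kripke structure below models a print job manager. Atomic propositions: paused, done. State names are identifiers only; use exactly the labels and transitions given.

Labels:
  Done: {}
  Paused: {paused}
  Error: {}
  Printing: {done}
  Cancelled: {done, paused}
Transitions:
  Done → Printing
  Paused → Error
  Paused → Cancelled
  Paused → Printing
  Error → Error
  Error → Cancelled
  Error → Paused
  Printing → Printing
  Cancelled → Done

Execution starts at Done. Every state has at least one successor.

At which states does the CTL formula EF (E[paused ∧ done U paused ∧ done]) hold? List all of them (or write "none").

{Paused, Error, Cancelled}

States satisfying E[paused ∧ done U paused ∧ done]: {Cancelled}.
States satisfying EF (E[paused ∧ done U paused ∧ done]): {Paused, Error, Cancelled}.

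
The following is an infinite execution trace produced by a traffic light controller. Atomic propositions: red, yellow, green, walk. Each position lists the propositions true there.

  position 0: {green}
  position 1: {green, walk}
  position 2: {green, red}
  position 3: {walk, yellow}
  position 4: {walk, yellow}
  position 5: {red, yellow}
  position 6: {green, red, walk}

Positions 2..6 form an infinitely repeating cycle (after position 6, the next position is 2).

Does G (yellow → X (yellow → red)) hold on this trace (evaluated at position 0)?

No

yellow → X (yellow → red) must hold at every position from 0 onward. It fails at position 3, so G (yellow → X (yellow → red)) is false.
Positions where yellow holds: 3, 4, 5.
Check X (yellow → red) at each: 3→fails, 4→ok, 5→ok.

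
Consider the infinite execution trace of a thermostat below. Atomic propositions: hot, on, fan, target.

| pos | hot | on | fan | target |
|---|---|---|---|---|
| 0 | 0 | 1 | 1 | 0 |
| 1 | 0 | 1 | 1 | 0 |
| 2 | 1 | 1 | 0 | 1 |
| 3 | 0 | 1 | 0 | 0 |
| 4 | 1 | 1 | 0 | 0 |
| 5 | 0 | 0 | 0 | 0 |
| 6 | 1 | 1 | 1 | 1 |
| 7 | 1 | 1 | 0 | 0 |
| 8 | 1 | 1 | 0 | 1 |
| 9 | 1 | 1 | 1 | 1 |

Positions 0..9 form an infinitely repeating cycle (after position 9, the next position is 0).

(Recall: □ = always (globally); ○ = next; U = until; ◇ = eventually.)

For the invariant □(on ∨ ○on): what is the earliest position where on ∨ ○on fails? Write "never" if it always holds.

on ∨ ○on holds at every position 0..9, and those are all the positions the trace ever visits, so the invariant □(on ∨ ○on) is never violated.

never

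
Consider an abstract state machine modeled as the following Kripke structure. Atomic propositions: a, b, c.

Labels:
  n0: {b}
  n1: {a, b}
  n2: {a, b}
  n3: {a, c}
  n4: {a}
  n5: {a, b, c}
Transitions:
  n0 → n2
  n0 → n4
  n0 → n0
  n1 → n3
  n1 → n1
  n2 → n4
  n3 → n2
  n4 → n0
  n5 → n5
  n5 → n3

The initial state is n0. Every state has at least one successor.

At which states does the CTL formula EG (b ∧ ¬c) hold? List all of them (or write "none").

States satisfying b ∧ ¬c: {n0, n1, n2}.
States satisfying EG (b ∧ ¬c): {n0, n1}.

{n0, n1}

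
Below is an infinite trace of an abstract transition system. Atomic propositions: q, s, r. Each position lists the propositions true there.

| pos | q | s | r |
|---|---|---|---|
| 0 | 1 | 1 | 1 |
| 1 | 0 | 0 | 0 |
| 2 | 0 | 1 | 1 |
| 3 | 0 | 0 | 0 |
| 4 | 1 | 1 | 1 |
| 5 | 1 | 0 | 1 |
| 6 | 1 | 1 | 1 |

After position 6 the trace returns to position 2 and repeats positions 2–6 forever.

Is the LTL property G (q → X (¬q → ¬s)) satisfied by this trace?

Violated

q → X (¬q → ¬s) must hold at every position from 0 onward. It fails at position 6, so G (q → X (¬q → ¬s)) is false.
Positions where q holds: 0, 4, 5, 6.
Check X (¬q → ¬s) at each: 0→ok, 4→ok, 5→ok, 6→fails.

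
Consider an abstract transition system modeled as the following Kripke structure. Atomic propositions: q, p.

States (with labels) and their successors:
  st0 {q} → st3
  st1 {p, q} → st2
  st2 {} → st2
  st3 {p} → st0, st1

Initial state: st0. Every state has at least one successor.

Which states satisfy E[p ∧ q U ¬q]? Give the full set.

States satisfying p ∧ q: {st1}.
States satisfying ¬q: {st2, st3}.
States satisfying E[p ∧ q U ¬q]: {st1, st2, st3}.

{st1, st2, st3}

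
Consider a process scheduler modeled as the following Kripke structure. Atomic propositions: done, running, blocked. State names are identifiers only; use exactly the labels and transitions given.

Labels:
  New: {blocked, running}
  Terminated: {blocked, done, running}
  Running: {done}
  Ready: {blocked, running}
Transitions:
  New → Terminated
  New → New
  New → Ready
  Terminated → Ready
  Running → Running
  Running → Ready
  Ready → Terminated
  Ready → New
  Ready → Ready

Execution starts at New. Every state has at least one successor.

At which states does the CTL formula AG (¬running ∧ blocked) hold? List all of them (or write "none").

States satisfying ¬running ∧ blocked: ∅.
States satisfying AG (¬running ∧ blocked): ∅.

none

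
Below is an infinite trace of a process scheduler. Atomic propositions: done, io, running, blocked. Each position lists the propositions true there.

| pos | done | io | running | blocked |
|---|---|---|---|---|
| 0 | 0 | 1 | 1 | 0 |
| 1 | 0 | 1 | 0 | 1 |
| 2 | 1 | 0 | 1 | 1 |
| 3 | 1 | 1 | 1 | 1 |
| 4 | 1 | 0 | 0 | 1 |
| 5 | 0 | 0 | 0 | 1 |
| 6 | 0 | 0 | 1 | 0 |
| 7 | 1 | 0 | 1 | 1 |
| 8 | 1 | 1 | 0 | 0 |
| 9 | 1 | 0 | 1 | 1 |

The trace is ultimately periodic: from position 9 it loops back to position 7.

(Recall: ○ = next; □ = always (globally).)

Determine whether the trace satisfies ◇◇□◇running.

◇□◇running holds at position 0, which is reachable from 0, so ◇◇□◇running holds.

Holds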